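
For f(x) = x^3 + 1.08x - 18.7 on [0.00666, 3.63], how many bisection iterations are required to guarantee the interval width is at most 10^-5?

Initial width b − a = 3.63 − 0.00666 = 3.623340.
After n steps the width is (b−a)/2^n; need (b−a)/2^n ≤ 10^-5.
So n ≥ log₂(3.623340/10^-5) = log₂(362334.0000) ≈ 18.4670.
Hence n = 19.

19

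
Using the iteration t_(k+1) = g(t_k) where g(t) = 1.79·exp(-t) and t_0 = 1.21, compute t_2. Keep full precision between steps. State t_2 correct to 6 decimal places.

t_1 = g(1.210000) = 0.533773
t_2 = g(0.533773) = 1.049635

1.049635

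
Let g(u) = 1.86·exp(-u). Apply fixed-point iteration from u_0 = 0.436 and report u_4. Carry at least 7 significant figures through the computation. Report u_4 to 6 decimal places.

u_1 = g(0.436000) = 1.202709
u_2 = g(1.202709) = 0.558706
u_3 = g(0.558706) = 1.063825
u_4 = g(1.063825) = 0.641948

0.641948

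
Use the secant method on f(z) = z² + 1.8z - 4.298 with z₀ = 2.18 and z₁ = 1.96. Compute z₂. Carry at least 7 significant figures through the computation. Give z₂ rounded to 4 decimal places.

1.4429

f(z_0) = 4.378400, f(z_1) = 3.071600
z_2 = 1.960000 - (3.071600)·(1.960000 - 2.180000)/(3.071600 - (4.378400)) = 1.442896; f(z_2) = 0.381160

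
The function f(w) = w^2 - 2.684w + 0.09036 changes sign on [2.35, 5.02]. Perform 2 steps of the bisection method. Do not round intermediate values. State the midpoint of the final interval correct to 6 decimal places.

f(2.350000) = -0.694540, f(5.020000) = 11.817080 (opposite signs)
step 1: m = 3.685000, f(m) = 3.779045 > 0 → root in [2.350000, 3.685000]
step 2: m = 3.017500, f(m) = 1.096696 > 0 → root in [2.350000, 3.017500]
Midpoint of [2.350000, 3.017500] = 2.683750

2.683750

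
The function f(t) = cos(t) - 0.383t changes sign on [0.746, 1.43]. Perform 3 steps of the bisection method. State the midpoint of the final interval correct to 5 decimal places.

1.13075

f(0.746000) = 0.448692, f(1.430000) = -0.407358 (opposite signs)
step 1: m = 1.088000, f(m) = 0.047554 > 0 → root in [1.088000, 1.430000]
step 2: m = 1.259000, f(m) = -0.175428 < 0 → root in [1.088000, 1.259000]
step 3: m = 1.173500, f(m) = -0.062524 < 0 → root in [1.088000, 1.173500]
Midpoint of [1.088000, 1.173500] = 1.130750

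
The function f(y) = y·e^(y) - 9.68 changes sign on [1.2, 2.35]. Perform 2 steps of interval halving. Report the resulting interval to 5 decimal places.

[1.48750, 1.77500]

f(1.200000) = -5.695860, f(2.350000) = 14.961089 (opposite signs)
step 1: m = 1.775000, f(m) = 0.792999 > 0 → root in [1.200000, 1.775000]
step 2: m = 1.487500, f(m) = -3.096300 < 0 → root in [1.487500, 1.775000]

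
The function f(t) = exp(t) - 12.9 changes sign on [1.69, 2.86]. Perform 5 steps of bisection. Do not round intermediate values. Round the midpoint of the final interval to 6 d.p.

2.549219

f(1.690000) = -7.480519, f(2.860000) = 4.561527 (opposite signs)
step 1: m = 2.275000, f(m) = -3.172081 < 0 → root in [2.275000, 2.860000]
step 2: m = 2.567500, f(m) = 0.133201 > 0 → root in [2.275000, 2.567500]
step 3: m = 2.421250, f(m) = -1.640075 < 0 → root in [2.421250, 2.567500]
step 4: m = 2.494375, f(m) = -0.785840 < 0 → root in [2.494375, 2.567500]
step 5: m = 2.530937, f(m) = -0.334719 < 0 → root in [2.530937, 2.567500]
Midpoint of [2.530937, 2.567500] = 2.549219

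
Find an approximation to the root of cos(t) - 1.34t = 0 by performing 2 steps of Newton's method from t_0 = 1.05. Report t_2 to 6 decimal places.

0.611325

f'(t) = -sin(t) - 1.34
t_0 = 1.050000: f = -0.909429, f' = -2.207423 → t_1 = 1.050000 - (-0.909429)/(-2.207423) = 0.638013
t_1 = 0.638013: f = -0.051657, f' = -1.935601 → t_2 = 0.638013 - (-0.051657)/(-1.935601) = 0.611325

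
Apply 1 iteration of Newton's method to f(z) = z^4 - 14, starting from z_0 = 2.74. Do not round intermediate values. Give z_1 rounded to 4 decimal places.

2.2251

f'(z) = 4z^3
z_0 = 2.740000: f = 42.364058, f' = 82.283296 → z_1 = 2.740000 - (42.364058)/(82.283296) = 2.225144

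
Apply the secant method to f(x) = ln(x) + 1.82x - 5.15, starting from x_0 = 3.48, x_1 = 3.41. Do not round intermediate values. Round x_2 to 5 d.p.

2.32820

f(x_0) = 2.430632, f(x_1) = 2.282912
x_2 = 3.410000 - (2.282912)·(3.410000 - 3.480000)/(2.282912 - (2.430632)) = 2.328198; f(x_2) = -0.067586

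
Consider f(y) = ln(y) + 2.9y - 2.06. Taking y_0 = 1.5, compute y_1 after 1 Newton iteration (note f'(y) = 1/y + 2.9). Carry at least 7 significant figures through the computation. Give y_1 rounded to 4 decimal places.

y_0 = 1.500000: f = 2.695465, f' = 3.566667 → y_1 = 1.500000 - (2.695465)/(3.566667) = 0.744262

0.7443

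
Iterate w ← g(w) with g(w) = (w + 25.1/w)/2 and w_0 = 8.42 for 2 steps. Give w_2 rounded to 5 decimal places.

w_1 = g(8.420000) = 5.700499
w_2 = g(5.700499) = 5.051811

5.05181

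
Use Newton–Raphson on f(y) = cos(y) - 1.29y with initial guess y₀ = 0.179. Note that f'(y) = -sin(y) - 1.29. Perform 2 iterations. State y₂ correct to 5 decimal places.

y_0 = 0.179000: f = 0.753112, f' = -1.468046 → y_1 = 0.179000 - (0.753112)/(-1.468046) = 0.692003
y_1 = 0.692003: f = -0.122715, f' = -1.928081 → y_2 = 0.692003 - (-0.122715)/(-1.928081) = 0.628357

0.62836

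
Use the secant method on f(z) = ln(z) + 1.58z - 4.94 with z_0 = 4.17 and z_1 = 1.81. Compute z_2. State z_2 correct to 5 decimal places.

2.57895

f(z_0) = 3.076516, f(z_1) = -1.486873
z_2 = 1.810000 - (-1.486873)·(1.810000 - 4.170000)/(-1.486873 - (3.076516)) = 2.578951; f(z_2) = 0.082124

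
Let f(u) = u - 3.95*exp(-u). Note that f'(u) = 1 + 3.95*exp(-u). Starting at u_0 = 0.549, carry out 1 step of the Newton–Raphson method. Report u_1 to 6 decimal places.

u_0 = 0.549000: f = -1.732232, f' = 3.281232 → u_1 = 0.549000 - (-1.732232)/(3.281232) = 1.076921

1.076921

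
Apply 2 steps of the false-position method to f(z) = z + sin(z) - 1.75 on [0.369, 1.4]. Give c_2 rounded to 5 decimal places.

f(0.369000) = -1.020317, f(1.400000) = 0.635450
step 1: c = 1.004323, f(c) = 0.098122 > 0 → new bracket [0.369000, 1.004323]
step 2: c = 0.948585, f(c) = 0.011177 > 0 → new bracket [0.369000, 0.948585]

0.94859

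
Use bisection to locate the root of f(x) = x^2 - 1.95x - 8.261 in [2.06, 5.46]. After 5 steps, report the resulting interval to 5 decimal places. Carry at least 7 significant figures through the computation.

[3.97250, 4.07875]

f(2.060000) = -8.034400, f(5.460000) = 10.903600 (opposite signs)
step 1: m = 3.760000, f(m) = -1.455400 < 0 → root in [3.760000, 5.460000]
step 2: m = 4.610000, f(m) = 4.001600 > 0 → root in [3.760000, 4.610000]
step 3: m = 4.185000, f(m) = 1.092475 > 0 → root in [3.760000, 4.185000]
step 4: m = 3.972500, f(m) = -0.226619 < 0 → root in [3.972500, 4.185000]
step 5: m = 4.078750, f(m) = 0.421639 > 0 → root in [3.972500, 4.078750]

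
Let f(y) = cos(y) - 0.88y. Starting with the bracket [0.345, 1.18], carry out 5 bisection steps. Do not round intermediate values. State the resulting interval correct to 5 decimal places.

[0.78859, 0.81469]

f(0.345000) = 0.637475, f(1.180000) = -0.657475 (opposite signs)
step 1: m = 0.762500, f(m) = 0.052111 > 0 → root in [0.762500, 1.180000]
step 2: m = 0.971250, f(m) = -0.290432 < 0 → root in [0.762500, 0.971250]
step 3: m = 0.866875, f(m) = -0.115638 < 0 → root in [0.762500, 0.866875]
step 4: m = 0.814688, f(m) = -0.030829 < 0 → root in [0.762500, 0.814688]
step 5: m = 0.788594, f(m) = 0.010881 > 0 → root in [0.788594, 0.814688]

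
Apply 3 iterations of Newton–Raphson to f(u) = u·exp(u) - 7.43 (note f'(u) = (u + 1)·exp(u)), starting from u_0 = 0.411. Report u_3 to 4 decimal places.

u_0 = 0.411000: f = -6.810078, f' = 2.128247 → u_1 = 0.411000 - (-6.810078)/(2.128247) = 3.610853
u_1 = 3.610853: f = 126.162927, f' = 170.590534 → u_2 = 3.610853 - (126.162927)/(170.590534) = 2.871287
u_2 = 2.871287: f = 43.276186, f' = 68.365925 → u_3 = 2.871287 - (43.276186)/(68.365925) = 2.238279

2.2383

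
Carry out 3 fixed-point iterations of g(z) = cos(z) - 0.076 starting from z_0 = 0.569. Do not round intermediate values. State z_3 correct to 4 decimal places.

z_1 = g(0.569000) = 0.766440
z_2 = g(0.766440) = 0.644384
z_3 = g(0.644384) = 0.723470

0.7235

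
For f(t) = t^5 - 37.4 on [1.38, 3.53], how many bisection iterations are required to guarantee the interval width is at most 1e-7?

25

Initial width b − a = 3.53 − 1.38 = 2.150000.
After n steps the width is (b−a)/2^n; need (b−a)/2^n ≤ 1e-7.
So n ≥ log₂(2.150000/1e-7) = log₂(21500000.0000) ≈ 24.3578.
Hence n = 25.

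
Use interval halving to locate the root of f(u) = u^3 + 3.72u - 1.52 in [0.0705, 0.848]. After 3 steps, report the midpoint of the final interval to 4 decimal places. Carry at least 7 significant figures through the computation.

f(0.070500) = -1.257390, f(0.848000) = 2.244360 (opposite signs)
step 1: m = 0.459250, f(m) = 0.285271 > 0 → root in [0.070500, 0.459250]
step 2: m = 0.264875, f(m) = -0.516082 < 0 → root in [0.264875, 0.459250]
step 3: m = 0.362062, f(m) = -0.125665 < 0 → root in [0.362062, 0.459250]
Midpoint of [0.362062, 0.459250] = 0.410656

0.4107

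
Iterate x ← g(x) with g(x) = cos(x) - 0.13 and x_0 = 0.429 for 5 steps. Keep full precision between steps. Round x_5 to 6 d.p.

x_1 = g(0.429000) = 0.779382
x_2 = g(0.779382) = 0.581348
x_3 = g(0.581348) = 0.705723
x_4 = g(0.705723) = 0.631143
x_5 = g(0.631143) = 0.677354

0.677354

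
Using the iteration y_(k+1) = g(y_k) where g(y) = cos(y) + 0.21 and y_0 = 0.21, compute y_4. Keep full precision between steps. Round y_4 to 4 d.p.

0.7123

y_1 = g(0.210000) = 1.188031
y_2 = g(1.188031) = 0.583487
y_3 = g(0.583487) = 1.044547
y_4 = g(1.044547) = 0.712294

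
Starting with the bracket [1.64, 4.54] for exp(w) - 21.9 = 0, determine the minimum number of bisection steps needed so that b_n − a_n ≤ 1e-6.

Initial width b − a = 4.54 − 1.64 = 2.900000.
After n steps the width is (b−a)/2^n; need (b−a)/2^n ≤ 1e-6.
So n ≥ log₂(2.900000/1e-6) = log₂(2900000.0000) ≈ 21.4676.
Hence n = 22.

22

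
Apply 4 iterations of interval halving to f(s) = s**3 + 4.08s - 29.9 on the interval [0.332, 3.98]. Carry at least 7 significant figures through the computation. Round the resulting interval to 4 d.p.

f(0.332000) = -28.508846, f(3.980000) = 49.383192 (opposite signs)
step 1: m = 2.156000, f(m) = -11.081708 < 0 → root in [2.156000, 3.980000]
step 2: m = 3.068000, f(m) = 11.495370 > 0 → root in [2.156000, 3.068000]
step 3: m = 2.612000, f(m) = -1.422555 < 0 → root in [2.612000, 3.068000]
step 4: m = 2.840000, f(m) = 4.593504 > 0 → root in [2.612000, 2.840000]

[2.6120, 2.8400]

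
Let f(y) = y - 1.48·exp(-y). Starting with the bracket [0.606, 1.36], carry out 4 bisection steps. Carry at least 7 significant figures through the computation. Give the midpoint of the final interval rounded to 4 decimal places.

f(0.606000) = -0.201382, f(1.360000) = 0.980142 (opposite signs)
step 1: m = 0.983000, f(m) = 0.429203 > 0 → root in [0.606000, 0.983000]
step 2: m = 0.794500, f(m) = 0.125826 > 0 → root in [0.606000, 0.794500]
step 3: m = 0.700250, f(m) = -0.034513 < 0 → root in [0.700250, 0.794500]
step 4: m = 0.747375, f(m) = 0.046435 > 0 → root in [0.700250, 0.747375]
Midpoint of [0.700250, 0.747375] = 0.723812

0.7238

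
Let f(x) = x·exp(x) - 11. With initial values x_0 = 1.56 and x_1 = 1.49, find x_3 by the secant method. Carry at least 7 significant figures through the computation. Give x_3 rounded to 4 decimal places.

Secant update: x_(k+1) = x_k − f(x_k)·(x_k − x_(k-1))/(f(x_k) − f(x_(k-1))).
f(x_0) = -3.576239, f(x_1) = -4.388728
x_2 = 1.490000 - (-4.388728)·(1.490000 - 1.560000)/(-4.388728 - (-3.576239)) = 1.868111; f(x_2) = 1.097983
x_3 = 1.868111 - (1.097983)·(1.868111 - 1.490000)/(1.097983 - (-4.388728)) = 1.792445; f(x_3) = -0.237961

1.7924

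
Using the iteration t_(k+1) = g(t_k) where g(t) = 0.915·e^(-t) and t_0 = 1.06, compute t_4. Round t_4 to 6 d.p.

0.571938

t_1 = g(1.060000) = 0.317007
t_2 = g(0.317007) = 0.666418
t_3 = g(0.666418) = 0.469894
t_4 = g(0.469894) = 0.571938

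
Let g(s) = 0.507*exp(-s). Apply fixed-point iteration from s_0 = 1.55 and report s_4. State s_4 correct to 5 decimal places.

0.36758

s_1 = g(1.550000) = 0.107610
s_2 = g(0.107610) = 0.455275
s_3 = g(0.455275) = 0.321577
s_4 = g(0.321577) = 0.367578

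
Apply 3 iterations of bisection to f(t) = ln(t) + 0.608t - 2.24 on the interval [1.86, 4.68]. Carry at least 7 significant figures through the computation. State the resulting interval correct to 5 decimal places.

[2.21250, 2.56500]

f(1.860000) = -0.488544, f(4.680000) = 2.148738 (opposite signs)
step 1: m = 3.270000, f(m) = 0.932950 > 0 → root in [1.860000, 3.270000]
step 2: m = 2.565000, f(m) = 0.261478 > 0 → root in [1.860000, 2.565000]
step 3: m = 2.212500, f(m) = -0.100677 < 0 → root in [2.212500, 2.565000]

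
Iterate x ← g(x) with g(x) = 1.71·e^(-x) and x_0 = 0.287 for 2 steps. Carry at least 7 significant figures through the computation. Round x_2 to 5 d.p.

0.47384

x_1 = g(0.287000) = 1.283375
x_2 = g(1.283375) = 0.473842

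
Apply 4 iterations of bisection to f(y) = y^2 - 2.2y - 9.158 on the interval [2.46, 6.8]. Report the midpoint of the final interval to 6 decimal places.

4.223125

f(2.460000) = -8.518400, f(6.800000) = 22.122000 (opposite signs)
step 1: m = 4.630000, f(m) = 2.092900 > 0 → root in [2.460000, 4.630000]
step 2: m = 3.545000, f(m) = -4.389975 < 0 → root in [3.545000, 4.630000]
step 3: m = 4.087500, f(m) = -1.442844 < 0 → root in [4.087500, 4.630000]
step 4: m = 4.358750, f(m) = 0.251452 > 0 → root in [4.087500, 4.358750]
Midpoint of [4.087500, 4.358750] = 4.223125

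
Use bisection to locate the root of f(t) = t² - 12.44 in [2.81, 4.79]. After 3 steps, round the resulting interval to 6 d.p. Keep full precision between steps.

f(2.810000) = -4.543900, f(4.790000) = 10.504100 (opposite signs)
step 1: m = 3.800000, f(m) = 2.000000 > 0 → root in [2.810000, 3.800000]
step 2: m = 3.305000, f(m) = -1.516975 < 0 → root in [3.305000, 3.800000]
step 3: m = 3.552500, f(m) = 0.180256 > 0 → root in [3.305000, 3.552500]

[3.305000, 3.552500]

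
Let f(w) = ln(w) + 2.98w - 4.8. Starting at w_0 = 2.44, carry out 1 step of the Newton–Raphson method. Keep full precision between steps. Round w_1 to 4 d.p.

Newton update: w ← w − f(w)/f'(w).
f'(w) = 1/w + 2.98
w_0 = 2.440000: f = 3.363198, f' = 3.389836 → w_1 = 2.440000 - (3.363198)/(3.389836) = 1.447858

1.4479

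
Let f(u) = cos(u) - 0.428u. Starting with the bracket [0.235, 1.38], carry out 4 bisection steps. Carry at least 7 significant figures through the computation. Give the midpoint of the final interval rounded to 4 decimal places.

f(0.235000) = 0.871934, f(1.380000) = -0.400999 (opposite signs)
step 1: m = 0.807500, f(m) = 0.345697 > 0 → root in [0.807500, 1.380000]
step 2: m = 1.093750, f(m) = -0.008968 < 0 → root in [0.807500, 1.093750]
step 3: m = 0.950625, f(m) = 0.174307 > 0 → root in [0.950625, 1.093750]
step 4: m = 1.022188, f(m) = 0.084004 > 0 → root in [1.022188, 1.093750]
Midpoint of [1.022188, 1.093750] = 1.057969

1.0580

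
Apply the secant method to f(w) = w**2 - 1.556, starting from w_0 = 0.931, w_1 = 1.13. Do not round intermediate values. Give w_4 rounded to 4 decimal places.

1.2474

f(w_0) = -0.689239, f(w_1) = -0.279100
w_2 = 1.130000 - (-0.279100)·(1.130000 - 0.931000)/(-0.279100 - (-0.689239)) = 1.265420; f(w_2) = 0.045287
w_3 = 1.265420 - (0.045287)·(1.265420 - 1.130000)/(0.045287 - (-0.279100)) = 1.246514; f(w_3) = -0.002203
w_4 = 1.246514 - (-0.002203)·(1.246514 - 1.265420)/(-0.002203 - (0.045287)) = 1.247391; f(w_4) = -0.000016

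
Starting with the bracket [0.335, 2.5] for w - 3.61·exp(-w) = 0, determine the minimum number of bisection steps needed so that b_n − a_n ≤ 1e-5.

Initial width b − a = 2.5 − 0.335 = 2.165000.
After n steps the width is (b−a)/2^n; need (b−a)/2^n ≤ 1e-5.
So n ≥ log₂(2.165000/1e-5) = log₂(216500.0000) ≈ 17.7240.
Hence n = 18.

18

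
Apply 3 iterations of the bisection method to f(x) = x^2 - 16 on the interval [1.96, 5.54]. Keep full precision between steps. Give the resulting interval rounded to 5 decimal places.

[3.75000, 4.19750]

f(1.960000) = -12.158400, f(5.540000) = 14.691600 (opposite signs)
step 1: m = 3.750000, f(m) = -1.937500 < 0 → root in [3.750000, 5.540000]
step 2: m = 4.645000, f(m) = 5.576025 > 0 → root in [3.750000, 4.645000]
step 3: m = 4.197500, f(m) = 1.619006 > 0 → root in [3.750000, 4.197500]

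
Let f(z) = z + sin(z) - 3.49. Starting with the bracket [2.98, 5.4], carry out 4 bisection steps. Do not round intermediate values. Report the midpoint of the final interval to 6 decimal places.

f(2.980000) = -0.349110, f(5.400000) = 1.137236 (opposite signs)
step 1: m = 4.190000, f(m) = -0.166630 < 0 → root in [4.190000, 5.400000]
step 2: m = 4.795000, f(m) = 0.308410 > 0 → root in [4.190000, 4.795000]
step 3: m = 4.492500, f(m) = 0.026578 > 0 → root in [4.190000, 4.492500]
step 4: m = 4.341250, f(m) = -0.080665 < 0 → root in [4.341250, 4.492500]
Midpoint of [4.341250, 4.492500] = 4.416875

4.416875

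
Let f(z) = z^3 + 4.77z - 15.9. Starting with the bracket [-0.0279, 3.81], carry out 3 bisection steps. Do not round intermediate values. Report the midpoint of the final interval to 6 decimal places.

f(-0.027900) = -16.033105, f(3.810000) = 57.580041 (opposite signs)
step 1: m = 1.891050, f(m) = -0.117164 < 0 → root in [1.891050, 3.810000]
step 2: m = 2.850525, f(m) = 20.858925 > 0 → root in [1.891050, 2.850525]
step 3: m = 2.370788, f(m) = 8.733984 > 0 → root in [1.891050, 2.370788]
Midpoint of [1.891050, 2.370788] = 2.130919

2.130919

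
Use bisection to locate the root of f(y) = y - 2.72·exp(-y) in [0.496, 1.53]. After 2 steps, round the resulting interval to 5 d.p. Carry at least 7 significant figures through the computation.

f(0.496000) = -1.160376, f(1.530000) = 0.941023 (opposite signs)
step 1: m = 1.013000, f(m) = 0.025292 > 0 → root in [0.496000, 1.013000]
step 2: m = 0.754500, f(m) = -0.524568 < 0 → root in [0.754500, 1.013000]

[0.75450, 1.01300]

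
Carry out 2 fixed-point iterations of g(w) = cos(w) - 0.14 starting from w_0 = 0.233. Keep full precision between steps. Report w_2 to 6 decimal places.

0.532675

w_1 = g(0.233000) = 0.832978
w_2 = g(0.832978) = 0.532675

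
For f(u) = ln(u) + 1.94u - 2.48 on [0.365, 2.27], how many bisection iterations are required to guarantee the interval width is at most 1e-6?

21

Initial width b − a = 2.27 − 0.365 = 1.905000.
After n steps the width is (b−a)/2^n; need (b−a)/2^n ≤ 1e-6.
So n ≥ log₂(1.905000/1e-6) = log₂(1905000.0000) ≈ 20.8614.
Hence n = 21.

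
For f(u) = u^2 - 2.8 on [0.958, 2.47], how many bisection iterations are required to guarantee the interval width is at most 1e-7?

24

Initial width b − a = 2.47 − 0.958 = 1.512000.
After n steps the width is (b−a)/2^n; need (b−a)/2^n ≤ 1e-7.
So n ≥ log₂(1.512000/1e-7) = log₂(15120000.0000) ≈ 23.8500.
Hence n = 24.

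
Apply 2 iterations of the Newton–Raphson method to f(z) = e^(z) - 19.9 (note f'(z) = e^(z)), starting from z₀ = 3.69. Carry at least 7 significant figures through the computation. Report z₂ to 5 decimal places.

3.00877

Newton update: z ← z − f(z)/f'(z).
z_0 = 3.690000: f = 20.144847, f' = 40.044847 → z_1 = 3.690000 - (20.144847)/(40.044847) = 3.186943
z_1 = 3.186943: f = 4.314287, f' = 24.214287 → z_2 = 3.186943 - (4.314287)/(24.214287) = 3.008772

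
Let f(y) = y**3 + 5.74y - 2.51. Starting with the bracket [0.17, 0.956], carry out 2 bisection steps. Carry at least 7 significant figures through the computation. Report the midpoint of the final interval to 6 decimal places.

0.464750

f(0.170000) = -1.529287, f(0.956000) = 3.851163 (opposite signs)
step 1: m = 0.563000, f(m) = 0.900074 > 0 → root in [0.170000, 0.563000]
step 2: m = 0.366500, f(m) = -0.357061 < 0 → root in [0.366500, 0.563000]
Midpoint of [0.366500, 0.563000] = 0.464750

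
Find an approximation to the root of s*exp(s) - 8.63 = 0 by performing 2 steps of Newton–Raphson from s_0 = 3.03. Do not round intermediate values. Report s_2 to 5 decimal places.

1.91314

f'(s) = (s+1)*exp(s)
s_0 = 3.030000: f = 54.082615, f' = 83.409847 → s_1 = 3.030000 - (54.082615)/(83.409847) = 2.381604
s_1 = 2.381604: f = 17.144307, f' = 36.596555 → s_2 = 2.381604 - (17.144307)/(36.596555) = 1.913136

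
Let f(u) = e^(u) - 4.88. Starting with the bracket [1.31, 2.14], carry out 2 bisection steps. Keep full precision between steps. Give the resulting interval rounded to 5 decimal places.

f(1.310000) = -1.173826, f(2.140000) = 3.619438 (opposite signs)
step 1: m = 1.725000, f(m) = 0.732521 > 0 → root in [1.310000, 1.725000]
step 2: m = 1.517500, f(m) = -0.319191 < 0 → root in [1.517500, 1.725000]

[1.51750, 1.72500]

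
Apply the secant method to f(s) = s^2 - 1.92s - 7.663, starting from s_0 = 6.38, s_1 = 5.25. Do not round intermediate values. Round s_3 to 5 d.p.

3.95262

f(s_0) = 20.791800, f(s_1) = 9.819500
s_2 = 5.250000 - (9.819500)·(5.250000 - 6.380000)/(9.819500 - (20.791800)) = 4.238723; f(s_2) = 2.165424
s_3 = 4.238723 - (2.165424)·(4.238723 - 5.250000)/(2.165424 - (9.819500)) = 3.952621; f(s_3) = 0.371182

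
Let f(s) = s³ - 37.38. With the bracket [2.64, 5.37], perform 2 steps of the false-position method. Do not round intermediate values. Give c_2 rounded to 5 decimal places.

False-position update: c = (a·f(b) − b·f(a))/(f(b) − f(a)); replace the endpoint whose sign matches f(c).
f(2.640000) = -18.980256, f(5.370000) = 117.474153
step 1: c = 3.019732, f(c) = -9.843726 < 0 → new bracket [3.019732, 5.370000]
step 2: c = 3.201446, f(c) = -4.567572 < 0 → new bracket [3.201446, 5.370000]

3.20145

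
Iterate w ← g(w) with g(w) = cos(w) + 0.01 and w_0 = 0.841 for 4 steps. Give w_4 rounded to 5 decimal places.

0.76568

w_1 = g(0.841000) = 0.676718
w_2 = g(0.676718) = 0.789632
w_3 = g(0.789632) = 0.714106
w_4 = g(0.714106) = 0.765679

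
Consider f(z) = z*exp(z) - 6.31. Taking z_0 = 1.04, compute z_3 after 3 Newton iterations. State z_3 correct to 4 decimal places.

1.4624

f'(z) = (z+1)*exp(z)
z_0 = 1.040000: f = -3.367614, f' = 5.771603 → z_1 = 1.040000 - (-3.367614)/(5.771603) = 1.623480
z_1 = 1.623480: f = 1.922188, f' = 13.302894 → z_2 = 1.623480 - (1.922188)/(13.302894) = 1.478986
z_2 = 1.478986: f = 0.180520, f' = 10.879013 → z_3 = 1.478986 - (0.180520)/(10.879013) = 1.462393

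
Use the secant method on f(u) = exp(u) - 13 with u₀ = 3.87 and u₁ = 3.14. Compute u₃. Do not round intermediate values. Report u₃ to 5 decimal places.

f(u_0) = 34.942386, f(u_1) = 10.103867
u_2 = 3.140000 - (10.103867)·(3.140000 - 3.870000)/(10.103867 - (34.942386)) = 2.843049; f(u_2) = 4.168031
u_3 = 2.843049 - (4.168031)·(2.843049 - 3.140000)/(4.168031 - (10.103867)) = 2.634536; f(u_3) = 0.936839

2.63454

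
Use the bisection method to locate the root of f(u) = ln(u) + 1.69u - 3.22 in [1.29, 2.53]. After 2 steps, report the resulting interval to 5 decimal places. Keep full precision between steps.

f(1.290000) = -0.785258, f(2.530000) = 1.983919 (opposite signs)
step 1: m = 1.910000, f(m) = 0.655003 > 0 → root in [1.290000, 1.910000]
step 2: m = 1.600000, f(m) = -0.045996 < 0 → root in [1.600000, 1.910000]

[1.60000, 1.91000]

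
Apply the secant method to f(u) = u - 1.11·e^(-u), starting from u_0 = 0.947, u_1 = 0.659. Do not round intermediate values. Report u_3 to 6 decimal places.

0.605744

Secant update: u_(k+1) = u_k − f(u_k)·(u_k − u_(k-1))/(f(u_k) − f(u_(k-1))).
f(u_0) = 0.516428, f(u_1) = 0.084721
u_2 = 0.659000 - (0.084721)·(0.659000 - 0.947000)/(0.084721 - (0.516428)) = 0.602481; f(u_2) = -0.005191
u_3 = 0.602481 - (-0.005191)·(0.602481 - 0.659000)/(-0.005191 - (0.084721)) = 0.605744; f(u_3) = 0.000052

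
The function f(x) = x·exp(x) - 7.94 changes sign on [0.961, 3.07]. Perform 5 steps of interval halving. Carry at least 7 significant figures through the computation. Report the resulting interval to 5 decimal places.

f(0.961000) = -5.427649, f(3.070000) = 58.193641 (opposite signs)
step 1: m = 2.015500, f(m) = 7.185277 > 0 → root in [0.961000, 2.015500]
step 2: m = 1.488250, f(m) = -1.348039 < 0 → root in [1.488250, 2.015500]
step 3: m = 1.751875, f(m) = 2.160265 > 0 → root in [1.488250, 1.751875]
step 4: m = 1.620062, f(m) = 0.246834 > 0 → root in [1.488250, 1.620062]
step 5: m = 1.554156, f(m) = -0.587142 < 0 → root in [1.554156, 1.620062]

[1.55416, 1.62006]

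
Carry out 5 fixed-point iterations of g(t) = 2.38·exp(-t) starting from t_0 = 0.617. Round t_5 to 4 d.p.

t_1 = g(0.617000) = 1.284154
t_2 = g(1.284154) = 0.658985
t_3 = g(0.658985) = 1.231355
t_4 = g(1.231355) = 0.694714
t_5 = g(0.694714) = 1.188136

1.1881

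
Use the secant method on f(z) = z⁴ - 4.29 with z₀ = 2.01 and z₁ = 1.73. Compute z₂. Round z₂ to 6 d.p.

Secant update: z_(k+1) = z_k − f(z_k)·(z_k − z_(k-1))/(f(z_k) − f(z_(k-1))).
f(z_0) = 12.032408, f(z_1) = 4.667450
z_2 = 1.730000 - (4.667450)·(1.730000 - 2.010000)/(4.667450 - (12.032408)) = 1.552553; f(z_2) = 1.520136

1.552553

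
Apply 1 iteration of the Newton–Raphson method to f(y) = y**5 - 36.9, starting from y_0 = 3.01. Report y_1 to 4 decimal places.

f'(y) = 5y**4
y_0 = 3.010000: f = 210.177090, f' = 410.427060 → y_1 = 3.010000 - (210.177090)/(410.427060) = 2.497906

2.4979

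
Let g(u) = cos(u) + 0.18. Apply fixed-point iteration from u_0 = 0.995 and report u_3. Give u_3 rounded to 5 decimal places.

0.77877

u_1 = g(0.995000) = 0.724503
u_2 = g(0.724503) = 0.928829
u_3 = g(0.928829) = 0.778772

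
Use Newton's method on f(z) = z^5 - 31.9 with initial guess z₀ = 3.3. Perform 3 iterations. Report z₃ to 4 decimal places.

2.0586

f'(z) = 5z⁴
z_0 = 3.300000: f = 359.453930, f' = 592.960500 → z_1 = 3.300000 - (359.453930)/(592.960500) = 2.693798
z_1 = 2.693798: f = 109.948586, f' = 263.287361 → z_2 = 2.693798 - (109.948586)/(263.287361) = 2.276199
z_2 = 2.276199: f = 29.201353, f' = 134.217970 → z_3 = 2.276199 - (29.201353)/(134.217970) = 2.058632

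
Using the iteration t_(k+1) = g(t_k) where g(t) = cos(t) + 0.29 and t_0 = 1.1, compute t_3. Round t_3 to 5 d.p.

t_1 = g(1.100000) = 0.743596
t_2 = g(0.743596) = 1.026039
t_3 = g(1.026039) = 0.808211

0.80821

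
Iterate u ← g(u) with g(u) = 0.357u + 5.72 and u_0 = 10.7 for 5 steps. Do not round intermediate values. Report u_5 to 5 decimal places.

8.90626

u_1 = g(10.700000) = 9.539900
u_2 = g(9.539900) = 9.125744
u_3 = g(9.125744) = 8.977891
u_4 = g(8.977891) = 8.925107
u_5 = g(8.925107) = 8.906263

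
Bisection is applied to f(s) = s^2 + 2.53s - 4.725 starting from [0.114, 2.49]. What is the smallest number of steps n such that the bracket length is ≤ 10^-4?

15

Initial width b − a = 2.49 − 0.114 = 2.376000.
After n steps the width is (b−a)/2^n; need (b−a)/2^n ≤ 10^-4.
So n ≥ log₂(2.376000/10^-4) = log₂(23760.0000) ≈ 14.5362.
Hence n = 15.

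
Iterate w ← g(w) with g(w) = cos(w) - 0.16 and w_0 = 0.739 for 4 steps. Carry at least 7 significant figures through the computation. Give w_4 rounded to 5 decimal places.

w_1 = g(0.739000) = 0.579142
w_2 = g(0.579142) = 0.676932
w_3 = g(0.676932) = 0.619498
w_4 = g(0.619498) = 0.654170

0.65417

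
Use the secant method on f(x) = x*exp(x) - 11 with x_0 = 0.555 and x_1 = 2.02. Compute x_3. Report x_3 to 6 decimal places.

f(x_0) = -10.033223, f(x_1) = 4.227416
x_2 = 2.020000 - (4.227416)·(2.020000 - 0.555000)/(4.227416 - (-10.033223)) = 1.585716; f(x_2) = -3.257286
x_3 = 1.585716 - (-3.257286)·(1.585716 - 2.020000)/(-3.257286 - (4.227416)) = 1.774713; f(x_3) = -0.531696

1.774713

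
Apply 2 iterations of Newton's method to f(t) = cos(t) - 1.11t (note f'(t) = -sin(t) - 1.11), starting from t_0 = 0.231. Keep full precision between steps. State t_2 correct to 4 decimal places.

0.6942

Newton update: t ← t − f(t)/f'(t).
t_0 = 0.231000: f = 0.717028, f' = -1.338951 → t_1 = 0.231000 - (0.717028)/(-1.338951) = 0.766515
t_1 = 0.766515: f = -0.130499, f' = -1.803629 → t_2 = 0.766515 - (-0.130499)/(-1.803629) = 0.694161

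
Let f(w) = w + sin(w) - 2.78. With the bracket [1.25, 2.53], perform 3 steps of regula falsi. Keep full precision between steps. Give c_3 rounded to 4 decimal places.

1.8296

False-position update: c = (a·f(b) − b·f(a))/(f(b) − f(a)); replace the endpoint whose sign matches f(c).
f(1.250000) = -0.581015, f(2.530000) = 0.324172
step 1: c = 2.071597, f(c) = 0.168796 > 0 → new bracket [1.250000, 2.071597]
step 2: c = 1.886641, f(c) = 0.057176 > 0 → new bracket [1.250000, 1.886641]
step 3: c = 1.829605, f(c) = 0.016300 > 0 → new bracket [1.250000, 1.829605]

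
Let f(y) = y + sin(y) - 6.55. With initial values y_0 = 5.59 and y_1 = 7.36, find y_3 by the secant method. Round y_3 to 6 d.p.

6.412957

f(y_0) = -1.598991, f(y_1) = 1.690452
y_2 = 7.360000 - (1.690452)·(7.360000 - 5.590000)/(1.690452 - (-1.598991)) = 6.450393; f(y_2) = 0.066823
y_3 = 6.450393 - (0.066823)·(6.450393 - 7.360000)/(0.066823 - (1.690452)) = 6.412957; f(y_3) = -0.007635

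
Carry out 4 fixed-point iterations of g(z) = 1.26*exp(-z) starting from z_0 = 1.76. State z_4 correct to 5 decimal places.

z_1 = g(1.760000) = 0.216777
z_2 = g(0.216777) = 1.014438
z_3 = g(1.014438) = 0.456884
z_4 = g(0.456884) = 0.797900

0.79790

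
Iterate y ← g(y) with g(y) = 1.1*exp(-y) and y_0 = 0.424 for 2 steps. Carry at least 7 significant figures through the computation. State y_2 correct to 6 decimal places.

0.535499

y_1 = g(0.424000) = 0.719866
y_2 = g(0.719866) = 0.535499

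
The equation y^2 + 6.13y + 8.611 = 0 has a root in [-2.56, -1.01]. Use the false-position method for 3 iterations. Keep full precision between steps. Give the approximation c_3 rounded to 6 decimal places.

-2.209980

f(-2.560000) = -0.528200, f(-1.010000) = 3.439800
step 1: c = -2.353672, f(c) = -0.277237 < 0 → new bracket [-2.353672, -1.010000]
step 2: c = -2.253453, f(c) = -0.124617 < 0 → new bracket [-2.253453, -1.010000]
step 3: c = -2.209980, f(c) = -0.052167 < 0 → new bracket [-2.209980, -1.010000]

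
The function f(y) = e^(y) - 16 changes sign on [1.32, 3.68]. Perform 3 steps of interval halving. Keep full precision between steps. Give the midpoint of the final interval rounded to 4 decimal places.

2.6475

f(1.320000) = -12.256579, f(3.680000) = 23.646394 (opposite signs)
step 1: m = 2.500000, f(m) = -3.817506 < 0 → root in [2.500000, 3.680000]
step 2: m = 3.090000, f(m) = 5.977078 > 0 → root in [2.500000, 3.090000]
step 3: m = 2.795000, f(m) = 0.362629 > 0 → root in [2.500000, 2.795000]
Midpoint of [2.500000, 2.795000] = 2.647500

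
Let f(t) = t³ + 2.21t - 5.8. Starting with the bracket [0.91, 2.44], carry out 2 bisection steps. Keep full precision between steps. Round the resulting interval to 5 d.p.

f(0.910000) = -3.035329, f(2.440000) = 14.119184 (opposite signs)
step 1: m = 1.675000, f(m) = 2.601172 > 0 → root in [0.910000, 1.675000]
step 2: m = 1.292500, f(m) = -0.784381 < 0 → root in [1.292500, 1.675000]

[1.29250, 1.67500]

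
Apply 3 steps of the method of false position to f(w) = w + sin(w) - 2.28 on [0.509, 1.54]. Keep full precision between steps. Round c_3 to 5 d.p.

1.31556

f(0.509000) = -1.283696, f(1.540000) = 0.259526
step 1: c = 1.366615, f(c) = 0.065843 > 0 → new bracket [0.509000, 1.366615]
step 2: c = 1.324773, f(c) = 0.014662 > 0 → new bracket [0.509000, 1.324773]
step 3: c = 1.315561, f(c) = 0.003165 > 0 → new bracket [0.509000, 1.315561]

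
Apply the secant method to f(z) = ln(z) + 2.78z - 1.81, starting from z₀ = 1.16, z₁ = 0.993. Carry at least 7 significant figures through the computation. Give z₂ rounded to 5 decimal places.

0.73874

Secant update: z_(k+1) = z_k − f(z_k)·(z_k − z_(k-1))/(f(z_k) − f(z_(k-1))).
f(z_0) = 1.563220, f(z_1) = 0.943515
z_2 = 0.993000 - (0.943515)·(0.993000 - 1.160000)/(0.943515 - (1.563220)) = 0.738738; f(z_2) = -0.059119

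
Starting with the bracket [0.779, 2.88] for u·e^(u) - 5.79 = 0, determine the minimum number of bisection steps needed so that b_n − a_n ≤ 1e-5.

18

Initial width b − a = 2.88 − 0.779 = 2.101000.
After n steps the width is (b−a)/2^n; need (b−a)/2^n ≤ 1e-5.
So n ≥ log₂(2.101000/1e-5) = log₂(210100.0000) ≈ 17.6807.
Hence n = 18.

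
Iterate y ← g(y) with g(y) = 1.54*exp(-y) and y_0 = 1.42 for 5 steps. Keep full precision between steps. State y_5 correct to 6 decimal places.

y_1 = g(1.420000) = 0.372240
y_2 = g(0.372240) = 1.061351
y_3 = g(1.061351) = 0.532822
y_4 = g(0.532822) = 0.903898
y_5 = g(0.903898) = 0.623682

0.623682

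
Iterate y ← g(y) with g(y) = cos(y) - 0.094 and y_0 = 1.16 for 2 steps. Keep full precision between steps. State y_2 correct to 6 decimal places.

y_1 = g(1.160000) = 0.305340
y_2 = g(0.305340) = 0.859745

0.859745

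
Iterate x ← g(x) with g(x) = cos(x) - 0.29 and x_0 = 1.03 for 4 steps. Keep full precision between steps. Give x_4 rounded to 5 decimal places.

0.59490

x_1 = g(1.030000) = 0.224819
x_2 = g(0.224819) = 0.684835
x_3 = g(0.684835) = 0.484524
x_4 = g(0.484524) = 0.594897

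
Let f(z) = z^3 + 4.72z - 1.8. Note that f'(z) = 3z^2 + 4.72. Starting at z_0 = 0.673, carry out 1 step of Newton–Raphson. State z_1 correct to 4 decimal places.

Newton update: z ← z − f(z)/f'(z).
z_0 = 0.673000: f = 1.681381, f' = 6.078787 → z_1 = 0.673000 - (1.681381)/(6.078787) = 0.396402

0.3964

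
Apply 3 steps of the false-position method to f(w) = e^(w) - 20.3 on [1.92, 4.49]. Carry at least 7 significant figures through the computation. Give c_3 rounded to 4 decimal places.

2.7777

f(1.920000) = -13.479042, f(4.490000) = 68.821446
step 1: c = 2.340910, f(c) = -9.909307 < 0 → new bracket [2.340910, 4.490000]
step 2: c = 2.611402, f(c) = -6.681872 < 0 → new bracket [2.611402, 4.490000]
step 3: c = 2.777654, f(c) = -4.218758 < 0 → new bracket [2.777654, 4.490000]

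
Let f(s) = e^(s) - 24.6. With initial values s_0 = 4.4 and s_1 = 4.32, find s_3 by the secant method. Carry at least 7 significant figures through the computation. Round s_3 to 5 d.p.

Secant update: s_(k+1) = s_k − f(s_k)·(s_k − s_(k-1))/(f(s_k) − f(s_(k-1))).
f(s_0) = 56.850869, f(s_1) = 50.588628
s_2 = 4.320000 - (50.588628)·(4.320000 - 4.400000)/(50.588628 - (56.850869)) = 3.673731; f(s_2) = 14.798638
s_3 = 3.673731 - (14.798638)·(3.673731 - 4.320000)/(14.798638 - (50.588628)) = 3.406509; f(s_3) = 5.559759

3.40651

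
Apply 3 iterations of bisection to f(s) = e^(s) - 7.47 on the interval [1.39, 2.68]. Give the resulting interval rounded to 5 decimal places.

f(1.390000) = -3.455150, f(2.680000) = 7.115093 (opposite signs)
step 1: m = 2.035000, f(m) = 0.182252 > 0 → root in [1.390000, 2.035000]
step 2: m = 1.712500, f(m) = -1.927199 < 0 → root in [1.712500, 2.035000]
step 3: m = 1.873750, f(m) = -0.957327 < 0 → root in [1.873750, 2.035000]

[1.87375, 2.03500]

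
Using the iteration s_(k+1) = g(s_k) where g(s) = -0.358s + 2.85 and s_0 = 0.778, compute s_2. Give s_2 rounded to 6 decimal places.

1.929412

s_1 = g(0.778000) = 2.571476
s_2 = g(2.571476) = 1.929412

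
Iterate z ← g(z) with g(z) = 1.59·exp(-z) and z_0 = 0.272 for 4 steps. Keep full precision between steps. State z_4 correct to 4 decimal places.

0.5906

z_1 = g(0.272000) = 1.211348
z_2 = g(1.211348) = 0.473495
z_3 = g(0.473495) = 0.990287
z_4 = g(0.990287) = 0.590638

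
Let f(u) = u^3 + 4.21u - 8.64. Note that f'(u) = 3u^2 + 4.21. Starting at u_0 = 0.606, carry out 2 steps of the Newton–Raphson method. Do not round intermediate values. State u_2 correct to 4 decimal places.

1.4359

u_0 = 0.606000: f = -5.866195, f' = 5.311708 → u_1 = 0.606000 - (-5.866195)/(5.311708) = 1.710390
u_1 = 1.710390: f = 3.564369, f' = 12.986298 → u_2 = 1.710390 - (3.564369)/(12.986298) = 1.435918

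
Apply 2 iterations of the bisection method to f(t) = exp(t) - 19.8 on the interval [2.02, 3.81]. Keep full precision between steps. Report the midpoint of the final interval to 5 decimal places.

3.13875

f(2.020000) = -12.261675, f(3.810000) = 25.350439 (opposite signs)
step 1: m = 2.915000, f(m) = -1.351188 < 0 → root in [2.915000, 3.810000]
step 2: m = 3.362500, f(m) = 9.061254 > 0 → root in [2.915000, 3.362500]
Midpoint of [2.915000, 3.362500] = 3.138750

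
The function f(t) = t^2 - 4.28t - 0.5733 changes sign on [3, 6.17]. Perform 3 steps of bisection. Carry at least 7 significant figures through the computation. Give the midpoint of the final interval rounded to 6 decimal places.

4.386875

f(3.000000) = -4.413300, f(6.170000) = 11.088000 (opposite signs)
step 1: m = 4.585000, f(m) = 0.825125 > 0 → root in [3.000000, 4.585000]
step 2: m = 3.792500, f(m) = -2.422144 < 0 → root in [3.792500, 4.585000]
step 3: m = 4.188750, f(m) = -0.955523 < 0 → root in [4.188750, 4.585000]
Midpoint of [4.188750, 4.585000] = 4.386875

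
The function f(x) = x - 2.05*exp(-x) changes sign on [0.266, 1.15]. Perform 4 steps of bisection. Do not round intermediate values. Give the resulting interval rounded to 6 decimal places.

[0.818500, 0.873750]

f(0.266000) = -1.305200, f(1.150000) = 0.500895 (opposite signs)
step 1: m = 0.708000, f(m) = -0.301888 < 0 → root in [0.708000, 1.150000]
step 2: m = 0.929000, f(m) = 0.119356 > 0 → root in [0.708000, 0.929000]
step 3: m = 0.818500, f(m) = -0.085740 < 0 → root in [0.818500, 0.929000]
step 4: m = 0.873750, f(m) = 0.018114 > 0 → root in [0.818500, 0.873750]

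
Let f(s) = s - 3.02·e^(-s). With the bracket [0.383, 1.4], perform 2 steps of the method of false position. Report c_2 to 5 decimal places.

1.06416

False-position update: c = (a·f(b) − b·f(a))/(f(b) − f(a)); replace the endpoint whose sign matches f(c).
f(0.383000) = -1.676075, f(1.400000) = 0.655277
step 1: c = 1.114150, f(c) = 0.123004 > 0 → new bracket [0.383000, 1.114150]
step 2: c = 1.064161, f(c) = 0.022209 > 0 → new bracket [0.383000, 1.064161]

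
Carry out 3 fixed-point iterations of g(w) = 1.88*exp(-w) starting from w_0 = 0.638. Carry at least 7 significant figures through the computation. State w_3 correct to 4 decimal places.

w_1 = g(0.638000) = 0.993294
w_2 = g(0.993294) = 0.696267
w_3 = g(0.696267) = 0.937072

0.9371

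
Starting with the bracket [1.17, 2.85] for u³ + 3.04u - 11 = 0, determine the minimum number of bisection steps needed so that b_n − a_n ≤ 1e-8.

Initial width b − a = 2.85 − 1.17 = 1.680000.
After n steps the width is (b−a)/2^n; need (b−a)/2^n ≤ 1e-8.
So n ≥ log₂(1.680000/1e-8) = log₂(168000000.0000) ≈ 27.3239.
Hence n = 28.

28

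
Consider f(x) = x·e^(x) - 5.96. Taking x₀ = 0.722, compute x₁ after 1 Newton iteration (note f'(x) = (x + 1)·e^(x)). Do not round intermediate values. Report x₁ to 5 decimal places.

1.98405

x_0 = 0.722000: f = -4.473730, f' = 3.544817 → x_1 = 0.722000 - (-4.473730)/(3.544817) = 1.984048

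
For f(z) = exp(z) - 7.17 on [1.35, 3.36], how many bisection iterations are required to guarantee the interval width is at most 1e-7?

25

Initial width b − a = 3.36 − 1.35 = 2.010000.
After n steps the width is (b−a)/2^n; need (b−a)/2^n ≤ 1e-7.
So n ≥ log₂(2.010000/1e-7) = log₂(20100000.0000) ≈ 24.2607.
Hence n = 25.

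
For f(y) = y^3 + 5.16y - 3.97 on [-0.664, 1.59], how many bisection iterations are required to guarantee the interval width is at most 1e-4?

15

Initial width b − a = 1.59 − -0.664 = 2.254000.
After n steps the width is (b−a)/2^n; need (b−a)/2^n ≤ 1e-4.
So n ≥ log₂(2.254000/1e-4) = log₂(22540.0000) ≈ 14.4602.
Hence n = 15.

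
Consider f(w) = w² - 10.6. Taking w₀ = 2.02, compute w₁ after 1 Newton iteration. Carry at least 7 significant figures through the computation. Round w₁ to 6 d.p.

3.633762

f'(w) = 2w
w_0 = 2.020000: f = -6.519600, f' = 4.040000 → w_1 = 2.020000 - (-6.519600)/(4.040000) = 3.633762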